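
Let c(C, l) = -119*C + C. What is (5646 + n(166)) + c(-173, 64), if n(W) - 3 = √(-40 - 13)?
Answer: 26063 + I*√53 ≈ 26063.0 + 7.2801*I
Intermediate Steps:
c(C, l) = -118*C
n(W) = 3 + I*√53 (n(W) = 3 + √(-40 - 13) = 3 + √(-53) = 3 + I*√53)
(5646 + n(166)) + c(-173, 64) = (5646 + (3 + I*√53)) - 118*(-173) = (5649 + I*√53) + 20414 = 26063 + I*√53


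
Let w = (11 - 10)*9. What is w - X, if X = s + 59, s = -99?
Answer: 49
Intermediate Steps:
X = -40 (X = -99 + 59 = -40)
w = 9 (w = 1*9 = 9)
w - X = 9 - 1*(-40) = 9 + 40 = 49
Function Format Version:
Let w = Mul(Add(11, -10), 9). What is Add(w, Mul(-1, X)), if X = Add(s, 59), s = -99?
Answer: 49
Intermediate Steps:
X = -40 (X = Add(-99, 59) = -40)
w = 9 (w = Mul(1, 9) = 9)
Add(w, Mul(-1, X)) = Add(9, Mul(-1, -40)) = Add(9, 40) = 49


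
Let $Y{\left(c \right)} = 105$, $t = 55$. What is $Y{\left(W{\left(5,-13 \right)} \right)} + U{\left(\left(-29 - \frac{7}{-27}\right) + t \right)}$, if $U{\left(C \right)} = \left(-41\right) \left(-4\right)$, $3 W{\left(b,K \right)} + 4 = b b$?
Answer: $269$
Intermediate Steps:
$W{\left(b,K \right)} = - \frac{4}{3} + \frac{b^{2}}{3}$ ($W{\left(b,K \right)} = - \frac{4}{3} + \frac{b b}{3} = - \frac{4}{3} + \frac{b^{2}}{3}$)
$U{\left(C \right)} = 164$
$Y{\left(W{\left(5,-13 \right)} \right)} + U{\left(\left(-29 - \frac{7}{-27}\right) + t \right)} = 105 + 164 = 269$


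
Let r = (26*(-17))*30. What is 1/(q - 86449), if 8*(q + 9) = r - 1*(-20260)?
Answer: -1/85583 ≈ -1.1685e-5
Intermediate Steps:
r = -13260 (r = -442*30 = -13260)
q = 866 (q = -9 + (-13260 - 1*(-20260))/8 = -9 + (-13260 + 20260)/8 = -9 + (⅛)*7000 = -9 + 875 = 866)
1/(q - 86449) = 1/(866 - 86449) = 1/(-85583) = -1/85583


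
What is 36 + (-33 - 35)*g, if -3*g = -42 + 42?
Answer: 36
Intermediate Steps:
g = 0 (g = -(-42 + 42)/3 = -⅓*0 = 0)
36 + (-33 - 35)*g = 36 + (-33 - 35)*0 = 36 - 68*0 = 36 + 0 = 36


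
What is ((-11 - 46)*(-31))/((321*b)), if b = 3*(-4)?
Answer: -589/1284 ≈ -0.45872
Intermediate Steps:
b = -12
((-11 - 46)*(-31))/((321*b)) = ((-11 - 46)*(-31))/((321*(-12))) = -57*(-31)/(-3852) = 1767*(-1/3852) = -589/1284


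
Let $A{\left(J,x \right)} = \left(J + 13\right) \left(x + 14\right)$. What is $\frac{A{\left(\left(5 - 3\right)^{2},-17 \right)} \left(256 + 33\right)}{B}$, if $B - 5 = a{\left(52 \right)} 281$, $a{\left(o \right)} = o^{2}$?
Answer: $- \frac{14739}{759829} \approx -0.019398$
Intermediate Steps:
$A{\left(J,x \right)} = \left(13 + J\right) \left(14 + x\right)$
$B = 759829$ ($B = 5 + 52^{2} \cdot 281 = 5 + 2704 \cdot 281 = 5 + 759824 = 759829$)
$\frac{A{\left(\left(5 - 3\right)^{2},-17 \right)} \left(256 + 33\right)}{B} = \frac{\left(182 + 13 \left(-17\right) + 14 \left(5 - 3\right)^{2} + \left(5 - 3\right)^{2} \left(-17\right)\right) \left(256 + 33\right)}{759829} = \left(182 - 221 + 14 \cdot 2^{2} + 2^{2} \left(-17\right)\right) 289 \cdot \frac{1}{759829} = \left(182 - 221 + 14 \cdot 4 + 4 \left(-17\right)\right) 289 \cdot \frac{1}{759829} = \left(182 - 221 + 56 - 68\right) 289 \cdot \frac{1}{759829} = \left(-51\right) 289 \cdot \frac{1}{759829} = \left(-14739\right) \frac{1}{759829} = - \frac{14739}{759829}$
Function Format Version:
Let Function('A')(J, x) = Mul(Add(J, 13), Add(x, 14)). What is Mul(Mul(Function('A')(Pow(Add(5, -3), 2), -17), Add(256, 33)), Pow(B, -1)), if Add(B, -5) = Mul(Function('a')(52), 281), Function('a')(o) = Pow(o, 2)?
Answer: Rational(-14739, 759829) ≈ -0.019398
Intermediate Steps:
Function('A')(J, x) = Mul(Add(13, J), Add(14, x))
B = 759829 (B = Add(5, Mul(Pow(52, 2), 281)) = Add(5, Mul(2704, 281)) = Add(5, 759824) = 759829)
Mul(Mul(Function('A')(Pow(Add(5, -3), 2), -17), Add(256, 33)), Pow(B, -1)) = Mul(Mul(Add(182, Mul(13, -17), Mul(14, Pow(Add(5, -3), 2)), Mul(Pow(Add(5, -3), 2), -17)), Add(256, 33)), Pow(759829, -1)) = Mul(Mul(Add(182, -221, Mul(14, Pow(2, 2)), Mul(Pow(2, 2), -17)), 289), Rational(1, 759829)) = Mul(Mul(Add(182, -221, Mul(14, 4), Mul(4, -17)), 289), Rational(1, 759829)) = Mul(Mul(Add(182, -221, 56, -68), 289), Rational(1, 759829)) = Mul(Mul(-51, 289), Rational(1, 759829)) = Mul(-14739, Rational(1, 759829)) = Rational(-14739, 759829)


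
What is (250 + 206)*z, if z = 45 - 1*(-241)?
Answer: 130416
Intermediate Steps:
z = 286 (z = 45 + 241 = 286)
(250 + 206)*z = (250 + 206)*286 = 456*286 = 130416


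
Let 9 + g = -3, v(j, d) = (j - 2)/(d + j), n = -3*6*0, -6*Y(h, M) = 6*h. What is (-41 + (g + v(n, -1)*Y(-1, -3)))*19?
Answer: -969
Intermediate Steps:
Y(h, M) = -h
n = 0 (n = -18*0 = 0)
v(j, d) = (-2 + j)/(d + j)
g = -12 (g = -9 - 3 = -12)
(-41 + (g + v(n, -1)*Y(-1, -3)))*19 = (-41 + (-12 + ((-2 + 0)/(-1 + 0))*(-1*(-1))))*19 = (-41 + (-12 + (-2/(-1))*1))*19 = (-41 + (-12 - 1*(-2)*1))*19 = (-41 + (-12 + 2*1))*19 = (-41 + (-12 + 2))*19 = (-41 - 10)*19 = -51*19 = -969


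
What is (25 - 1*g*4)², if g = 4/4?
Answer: 441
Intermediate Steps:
g = 1 (g = 4*(¼) = 1)
(25 - 1*g*4)² = (25 - 1*1*4)² = (25 - 4)² = 21² = 441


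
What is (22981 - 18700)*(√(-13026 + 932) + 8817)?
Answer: 37745577 + 4281*I*√12094 ≈ 3.7746e+7 + 4.7079e+5*I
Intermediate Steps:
(22981 - 18700)*(√(-13026 + 932) + 8817) = 4281*(√(-12094) + 8817) = 4281*(I*√12094 + 8817) = 4281*(8817 + I*√12094) = 37745577 + 4281*I*√12094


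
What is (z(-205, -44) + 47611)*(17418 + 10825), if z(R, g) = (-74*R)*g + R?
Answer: -17512749982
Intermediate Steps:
z(R, g) = R - 74*R*g (z(R, g) = -74*R*g + R = R - 74*R*g)
(z(-205, -44) + 47611)*(17418 + 10825) = (-205*(1 - 74*(-44)) + 47611)*(17418 + 10825) = (-205*(1 + 3256) + 47611)*28243 = (-205*3257 + 47611)*28243 = (-667685 + 47611)*28243 = -620074*28243 = -17512749982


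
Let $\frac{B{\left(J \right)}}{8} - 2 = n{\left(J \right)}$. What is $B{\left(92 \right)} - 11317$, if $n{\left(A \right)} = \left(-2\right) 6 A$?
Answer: $-20133$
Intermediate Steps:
$n{\left(A \right)} = - 12 A$
$B{\left(J \right)} = 16 - 96 J$ ($B{\left(J \right)} = 16 + 8 \left(- 12 J\right) = 16 - 96 J$)
$B{\left(92 \right)} - 11317 = \left(16 - 8832\right) - 11317 = -8816 - 11317 = -20133$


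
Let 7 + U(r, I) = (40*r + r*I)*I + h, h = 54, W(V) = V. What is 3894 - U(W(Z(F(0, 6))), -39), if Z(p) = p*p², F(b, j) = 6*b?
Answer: 3847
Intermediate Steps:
Z(p) = p³
U(r, I) = 47 + I*(40*r + I*r) (U(r, I) = -7 + ((40*r + r*I)*I + 54) = -7 + ((40*r + I*r)*I + 54) = -7 + (I*(40*r + I*r) + 54) = -7 + (54 + I*(40*r + I*r)) = 47 + I*(40*r + I*r))
3894 - U(W(Z(F(0, 6))), -39) = 3894 - (47 + (6*0)³*(-39)² + 40*(-39)*(6*0)³) = 3894 - (47 + 0³*1521 + 40*(-39)*0³) = 3894 - (47 + 0*1521 + 40*(-39)*0) = 3894 - (47 + 0 + 0) = 3894 - 1*47 = 3894 - 47 = 3847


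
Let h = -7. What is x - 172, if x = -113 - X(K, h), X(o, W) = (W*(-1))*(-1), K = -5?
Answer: -278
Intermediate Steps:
X(o, W) = W (X(o, W) = -W*(-1) = W)
x = -106 (x = -113 - 1*(-7) = -113 + 7 = -106)
x - 172 = -106 - 172 = -278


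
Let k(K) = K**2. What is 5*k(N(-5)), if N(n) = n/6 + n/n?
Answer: 5/36 ≈ 0.13889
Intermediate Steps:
N(n) = 1 + n/6 (N(n) = n*(1/6) + 1 = n/6 + 1 = 1 + n/6)
5*k(N(-5)) = 5*(1 + (1/6)*(-5))**2 = 5*(1 - 5/6)**2 = 5*(1/6)**2 = 5*(1/36) = 5/36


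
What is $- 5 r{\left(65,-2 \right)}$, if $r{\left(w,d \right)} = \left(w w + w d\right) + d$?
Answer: $-20465$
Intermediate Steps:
$r{\left(w,d \right)} = d + w^{2} + d w$ ($r{\left(w,d \right)} = \left(w^{2} + d w\right) + d = d + w^{2} + d w$)
$- 5 r{\left(65,-2 \right)} = - 5 \left(-2 + 65^{2} - 130\right) = - 5 \left(-2 + 4225 - 130\right) = \left(-5\right) 4093 = -20465$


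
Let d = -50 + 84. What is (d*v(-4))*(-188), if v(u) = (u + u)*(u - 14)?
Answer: -920448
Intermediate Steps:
d = 34
v(u) = 2*u*(-14 + u) (v(u) = (2*u)*(-14 + u) = 2*u*(-14 + u))
(d*v(-4))*(-188) = (34*(2*(-4)*(-14 - 4)))*(-188) = (34*(2*(-4)*(-18)))*(-188) = (34*144)*(-188) = 4896*(-188) = -920448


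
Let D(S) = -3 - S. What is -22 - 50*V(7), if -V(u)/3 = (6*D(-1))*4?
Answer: -7222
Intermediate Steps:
V(u) = 144 (V(u) = -3*6*(-3 - 1*(-1))*4 = -3*6*(-3 + 1)*4 = -3*6*(-2)*4 = -(-36)*4 = -3*(-48) = 144)
-22 - 50*V(7) = -22 - 50*144 = -22 - 7200 = -7222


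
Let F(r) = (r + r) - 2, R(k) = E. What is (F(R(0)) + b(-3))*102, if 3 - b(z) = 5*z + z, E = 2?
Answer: 2346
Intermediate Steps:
R(k) = 2
b(z) = 3 - 6*z (b(z) = 3 - (5*z + z) = 3 - 6*z)
F(r) = -2 + 2*r (F(r) = 2*r - 2 = -2 + 2*r)
(F(R(0)) + b(-3))*102 = ((-2 + 2*2) + (3 - 6*(-3)))*102 = ((-2 + 4) + (3 + 18))*102 = (2 + 21)*102 = 23*102 = 2346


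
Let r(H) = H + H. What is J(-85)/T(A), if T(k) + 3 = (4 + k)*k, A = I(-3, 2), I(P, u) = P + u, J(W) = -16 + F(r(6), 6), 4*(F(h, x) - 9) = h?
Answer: ⅔ ≈ 0.66667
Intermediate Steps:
r(H) = 2*H
F(h, x) = 9 + h/4
J(W) = -4 (J(W) = -16 + (9 + (2*6)/4) = -16 + (9 + (¼)*12) = -16 + (9 + 3) = -16 + 12 = -4)
A = -1 (A = -3 + 2 = -1)
T(k) = -3 + k*(4 + k) (T(k) = -3 + (4 + k)*k = -3 + k*(4 + k))
J(-85)/T(A) = -4/(-3 + (-1)² + 4*(-1)) = -4/(-3 + 1 - 4) = -4/(-6) = -4*(-⅙) = ⅔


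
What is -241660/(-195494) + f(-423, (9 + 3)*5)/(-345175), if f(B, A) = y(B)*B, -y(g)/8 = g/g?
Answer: 41376719402/33739820725 ≈ 1.2263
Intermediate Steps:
y(g) = -8 (y(g) = -8*g/g = -8*1 = -8)
f(B, A) = -8*B
-241660/(-195494) + f(-423, (9 + 3)*5)/(-345175) = -241660/(-195494) - 8*(-423)/(-345175) = -241660*(-1/195494) + 3384*(-1/345175) = 120830/97747 - 3384/345175 = 41376719402/33739820725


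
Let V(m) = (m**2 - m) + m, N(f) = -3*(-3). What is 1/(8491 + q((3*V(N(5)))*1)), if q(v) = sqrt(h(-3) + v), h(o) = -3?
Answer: 8491/72096841 - 4*sqrt(15)/72096841 ≈ 0.00011756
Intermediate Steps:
N(f) = 9
V(m) = m**2
q(v) = sqrt(-3 + v)
1/(8491 + q((3*V(N(5)))*1)) = 1/(8491 + sqrt(-3 + (3*9**2)*1)) = 1/(8491 + sqrt(-3 + (3*81)*1)) = 1/(8491 + sqrt(-3 + 243*1)) = 1/(8491 + sqrt(-3 + 243)) = 1/(8491 + sqrt(240)) = 1/(8491 + 4*sqrt(15))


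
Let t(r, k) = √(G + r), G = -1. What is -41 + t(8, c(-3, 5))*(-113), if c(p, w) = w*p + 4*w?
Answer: -41 - 113*√7 ≈ -339.97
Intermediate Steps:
c(p, w) = 4*w + p*w (c(p, w) = p*w + 4*w = 4*w + p*w)
t(r, k) = √(-1 + r)
-41 + t(8, c(-3, 5))*(-113) = -41 + √(-1 + 8)*(-113) = -41 + √7*(-113) = -41 - 113*√7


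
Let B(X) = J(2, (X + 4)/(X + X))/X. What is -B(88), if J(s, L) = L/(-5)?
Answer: 23/19360 ≈ 0.0011880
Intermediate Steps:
J(s, L) = -L/5 (J(s, L) = L*(-⅕) = -L/5)
B(X) = -(4 + X)/(10*X²) (B(X) = (-(X + 4)/(5*(X + X)))/X = (-(4 + X)/(5*(2*X)))/X = (-(4 + X)*1/(2*X)/5)/X = (-(4 + X)/(10*X))/X = -(4 + X)/(10*X²))
-B(88) = -(-4 - 1*88)/(10*88²) = -(-4 - 88)/(10*7744) = -(-92)/(10*7744) = -1*(-23/19360) = 23/19360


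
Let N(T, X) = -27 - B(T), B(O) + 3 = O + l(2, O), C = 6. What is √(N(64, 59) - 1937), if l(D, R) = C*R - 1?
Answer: 2*I*√602 ≈ 49.071*I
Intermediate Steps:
l(D, R) = -1 + 6*R (l(D, R) = 6*R - 1 = -1 + 6*R)
B(O) = -4 + 7*O (B(O) = -3 + (O + (-1 + 6*O)) = -3 + (-1 + 7*O) = -4 + 7*O)
N(T, X) = -23 - 7*T (N(T, X) = -27 - (-4 + 7*T) = -27 + (4 - 7*T) = -23 - 7*T)
√(N(64, 59) - 1937) = √((-23 - 7*64) - 1937) = √((-23 - 448) - 1937) = √(-471 - 1937) = √(-2408) = 2*I*√602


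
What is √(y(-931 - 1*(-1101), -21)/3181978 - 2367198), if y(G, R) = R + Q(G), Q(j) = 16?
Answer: I*√23967841857056049722/3181978 ≈ 1538.6*I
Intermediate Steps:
y(G, R) = 16 + R (y(G, R) = R + 16 = 16 + R)
√(y(-931 - 1*(-1101), -21)/3181978 - 2367198) = √((16 - 21)/3181978 - 2367198) = √(-5*1/3181978 - 2367198) = √(-5/3181978 - 2367198) = √(-7532371957649/3181978) = I*√23967841857056049722/3181978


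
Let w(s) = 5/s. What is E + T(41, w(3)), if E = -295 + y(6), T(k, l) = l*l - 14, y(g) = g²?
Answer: -2432/9 ≈ -270.22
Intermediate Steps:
T(k, l) = -14 + l² (T(k, l) = l² - 14 = -14 + l²)
E = -259 (E = -295 + 6² = -295 + 36 = -259)
E + T(41, w(3)) = -259 + (-14 + (5/3)²) = -259 + (-14 + 25/9) = -259 - 101/9 = -2432/9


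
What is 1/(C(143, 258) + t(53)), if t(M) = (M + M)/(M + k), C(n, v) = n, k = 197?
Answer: 125/17928 ≈ 0.0069723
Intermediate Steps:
t(M) = 2*M/(197 + M) (t(M) = (M + M)/(M + 197) = (2*M)/(197 + M) = 2*M/(197 + M))
1/(C(143, 258) + t(53)) = 1/(143 + 2*53/(197 + 53)) = 1/(143 + 2*53/250) = 1/(143 + 2*53*(1/250)) = 1/(143 + 53/125) = 1/(17928/125) = 125/17928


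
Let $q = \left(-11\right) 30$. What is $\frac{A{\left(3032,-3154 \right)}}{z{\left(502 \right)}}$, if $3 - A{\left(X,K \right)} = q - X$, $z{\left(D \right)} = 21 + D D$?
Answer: $\frac{673}{50405} \approx 0.013352$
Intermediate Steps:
$q = -330$
$z{\left(D \right)} = 21 + D^{2}$
$A{\left(X,K \right)} = 333 + X$ ($A{\left(X,K \right)} = 3 - \left(-330 - X\right) = 3 + \left(330 + X\right) = 333 + X$)
$\frac{A{\left(3032,-3154 \right)}}{z{\left(502 \right)}} = \frac{333 + 3032}{21 + 502^{2}} = \frac{3365}{21 + 252004} = \frac{3365}{252025} = 3365 \cdot \frac{1}{252025} = \frac{673}{50405}$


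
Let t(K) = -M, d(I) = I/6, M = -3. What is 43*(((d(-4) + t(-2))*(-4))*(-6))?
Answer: 2408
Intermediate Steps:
d(I) = I/6 (d(I) = I*(1/6) = I/6)
t(K) = 3 (t(K) = -1*(-3) = 3)
43*(((d(-4) + t(-2))*(-4))*(-6)) = 43*((((1/6)*(-4) + 3)*(-4))*(-6)) = 43*(((-2/3 + 3)*(-4))*(-6)) = 43*(((7/3)*(-4))*(-6)) = 43*(-28/3*(-6)) = 43*56 = 2408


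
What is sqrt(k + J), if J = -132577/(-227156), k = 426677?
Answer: sqrt(5504124651030121)/113578 ≈ 653.21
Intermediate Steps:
J = 132577/227156 (J = -132577*(-1/227156) = 132577/227156 ≈ 0.58364)
sqrt(k + J) = sqrt(426677 + 132577/227156) = sqrt(96922373189/227156) = sqrt(5504124651030121)/113578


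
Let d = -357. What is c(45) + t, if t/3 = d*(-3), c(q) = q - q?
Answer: 3213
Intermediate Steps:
c(q) = 0
t = 3213 (t = 3*(-357*(-3)) = 3*1071 = 3213)
c(45) + t = 0 + 3213 = 3213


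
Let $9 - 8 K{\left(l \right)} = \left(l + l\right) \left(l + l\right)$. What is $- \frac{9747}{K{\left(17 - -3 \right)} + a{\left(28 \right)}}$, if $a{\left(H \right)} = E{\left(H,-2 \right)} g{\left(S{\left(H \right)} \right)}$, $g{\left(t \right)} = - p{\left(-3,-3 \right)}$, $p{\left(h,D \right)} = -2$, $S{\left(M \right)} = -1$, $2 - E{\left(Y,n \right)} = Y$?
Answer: $\frac{8664}{223} \approx 38.852$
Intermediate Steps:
$E{\left(Y,n \right)} = 2 - Y$
$K{\left(l \right)} = \frac{9}{8} - \frac{l^{2}}{2}$ ($K{\left(l \right)} = \frac{9}{8} - \frac{\left(l + l\right) \left(l + l\right)}{8} = \frac{9}{8} - \frac{2 l 2 l}{8} = \frac{9}{8} - \frac{4 l^{2}}{8} = \frac{9}{8} - \frac{l^{2}}{2}$)
$g{\left(t \right)} = 2$ ($g{\left(t \right)} = \left(-1\right) \left(-2\right) = 2$)
$a{\left(H \right)} = 4 - 2 H$ ($a{\left(H \right)} = \left(2 - H\right) 2 = 4 - 2 H$)
$- \frac{9747}{K{\left(17 - -3 \right)} + a{\left(28 \right)}} = - \frac{9747}{\left(\frac{9}{8} - \frac{\left(17 - -3\right)^{2}}{2}\right) + \left(4 - 56\right)} = - \frac{9747}{\left(\frac{9}{8} - \frac{\left(17 + 3\right)^{2}}{2}\right) + \left(4 - 56\right)} = - \frac{9747}{\left(\frac{9}{8} - \frac{20^{2}}{2}\right) - 52} = - \frac{9747}{\left(\frac{9}{8} - 200\right) - 52} = - \frac{9747}{- \frac{1591}{8} - 52} = - \frac{9747}{- \frac{2007}{8}} = \left(-9747\right) \left(- \frac{8}{2007}\right) = \frac{8664}{223}$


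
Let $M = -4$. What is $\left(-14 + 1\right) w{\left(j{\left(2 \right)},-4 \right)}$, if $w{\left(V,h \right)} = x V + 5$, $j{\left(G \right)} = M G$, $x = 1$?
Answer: $39$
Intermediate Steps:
$j{\left(G \right)} = - 4 G$
$w{\left(V,h \right)} = 5 + V$ ($w{\left(V,h \right)} = 1 V + 5 = V + 5 = 5 + V$)
$\left(-14 + 1\right) w{\left(j{\left(2 \right)},-4 \right)} = \left(-14 + 1\right) \left(5 - 8\right) = - 13 \left(5 - 8\right) = \left(-13\right) \left(-3\right) = 39$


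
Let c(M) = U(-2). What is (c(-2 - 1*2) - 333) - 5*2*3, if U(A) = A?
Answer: -365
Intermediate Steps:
c(M) = -2
(c(-2 - 1*2) - 333) - 5*2*3 = (-2 - 333) - 5*2*3 = -335 - 10*3 = -335 - 30 = -365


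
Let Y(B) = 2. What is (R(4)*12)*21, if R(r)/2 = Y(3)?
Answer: 1008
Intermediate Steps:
R(r) = 4 (R(r) = 2*2 = 4)
(R(4)*12)*21 = (4*12)*21 = 48*21 = 1008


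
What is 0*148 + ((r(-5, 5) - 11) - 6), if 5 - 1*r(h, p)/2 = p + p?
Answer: -27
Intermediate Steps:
r(h, p) = 10 - 4*p (r(h, p) = 10 - 2*(p + p) = 10 - 4*p)
0*148 + ((r(-5, 5) - 11) - 6) = 0*148 + (((10 - 4*5) - 11) - 6) = 0 + (((10 - 20) - 11) - 6) = 0 + ((-10 - 11) - 6) = 0 + (-21 - 6) = 0 - 27 = -27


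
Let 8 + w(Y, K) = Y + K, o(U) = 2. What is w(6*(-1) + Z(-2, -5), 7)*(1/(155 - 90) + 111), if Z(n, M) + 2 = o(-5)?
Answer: -50512/65 ≈ -777.11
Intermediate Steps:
Z(n, M) = 0 (Z(n, M) = -2 + 2 = 0)
w(Y, K) = -8 + K + Y (w(Y, K) = -8 + (Y + K) = -8 + (K + Y) = -8 + K + Y)
w(6*(-1) + Z(-2, -5), 7)*(1/(155 - 90) + 111) = (-8 + 7 + (6*(-1) + 0))*(1/(155 - 90) + 111) = (-8 + 7 + (-6 + 0))*(1/65 + 111) = (-8 + 7 - 6)*(1/65 + 111) = -7*7216/65 = -50512/65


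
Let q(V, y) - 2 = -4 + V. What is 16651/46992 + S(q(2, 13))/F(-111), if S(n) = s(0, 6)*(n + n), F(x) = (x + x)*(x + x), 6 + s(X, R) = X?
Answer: 16651/46992 ≈ 0.35434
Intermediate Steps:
q(V, y) = -2 + V (q(V, y) = 2 + (-4 + V) = -2 + V)
s(X, R) = -6 + X
F(x) = 4*x² (F(x) = (2*x)*(2*x) = 4*x²)
S(n) = -12*n (S(n) = (-6 + 0)*(n + n) = -12*n)
16651/46992 + S(q(2, 13))/F(-111) = 16651/46992 + (-12*(-2 + 2))/((4*(-111)²)) = 16651*(1/46992) + (-12*0)/((4*12321)) = 16651/46992 + 0/49284 = 16651/46992 + 0*(1/49284) = 16651/46992 + 0 = 16651/46992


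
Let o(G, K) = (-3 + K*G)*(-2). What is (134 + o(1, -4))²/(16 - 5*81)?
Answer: -21904/389 ≈ -56.308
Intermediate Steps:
o(G, K) = 6 - 2*G*K (o(G, K) = (-3 + G*K)*(-2) = 6 - 2*G*K)
(134 + o(1, -4))²/(16 - 5*81) = (134 + (6 - 2*1*(-4)))²/(16 - 5*81) = (134 + (6 + 8))²/(16 - 405) = (134 + 14)²/(-389) = 148²*(-1/389) = 21904*(-1/389) = -21904/389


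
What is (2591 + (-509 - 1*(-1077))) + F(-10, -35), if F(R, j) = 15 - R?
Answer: 3184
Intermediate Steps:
(2591 + (-509 - 1*(-1077))) + F(-10, -35) = (2591 + (-509 - 1*(-1077))) + (15 - 1*(-10)) = (2591 + (-509 + 1077)) + (15 + 10) = (2591 + 568) + 25 = 3159 + 25 = 3184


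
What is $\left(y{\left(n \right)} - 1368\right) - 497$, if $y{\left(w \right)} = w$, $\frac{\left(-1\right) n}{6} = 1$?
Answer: $-1871$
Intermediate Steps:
$n = -6$ ($n = \left(-6\right) 1 = -6$)
$\left(y{\left(n \right)} - 1368\right) - 497 = \left(-6 - 1368\right) - 497 = -1374 - 497 = -1871$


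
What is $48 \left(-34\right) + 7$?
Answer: $-1625$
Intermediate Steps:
$48 \left(-34\right) + 7 = -1632 + 7 = -1625$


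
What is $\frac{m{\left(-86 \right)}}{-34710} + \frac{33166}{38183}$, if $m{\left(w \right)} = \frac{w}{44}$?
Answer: $\frac{25327862789}{29157302460} \approx 0.86866$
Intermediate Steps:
$m{\left(w \right)} = \frac{w}{44}$ ($m{\left(w \right)} = w \frac{1}{44} = \frac{w}{44}$)
$\frac{m{\left(-86 \right)}}{-34710} + \frac{33166}{38183} = \frac{\frac{1}{44} \left(-86\right)}{-34710} + \frac{33166}{38183} = \left(- \frac{43}{22}\right) \left(- \frac{1}{34710}\right) + 33166 \cdot \frac{1}{38183} = \frac{43}{763620} + \frac{33166}{38183} = \frac{25327862789}{29157302460}$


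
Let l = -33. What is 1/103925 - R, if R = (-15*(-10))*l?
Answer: 514428751/103925 ≈ 4950.0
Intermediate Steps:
R = -4950 (R = -15*(-10)*(-33) = 150*(-33) = -4950)
1/103925 - R = 1/103925 - 1*(-4950) = 1/103925 + 4950 = 514428751/103925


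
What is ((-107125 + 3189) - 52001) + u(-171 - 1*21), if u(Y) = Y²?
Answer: -119073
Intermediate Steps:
((-107125 + 3189) - 52001) + u(-171 - 1*21) = ((-107125 + 3189) - 52001) + (-171 - 1*21)² = (-103936 - 52001) + (-171 - 21)² = -155937 + (-192)² = -155937 + 36864 = -119073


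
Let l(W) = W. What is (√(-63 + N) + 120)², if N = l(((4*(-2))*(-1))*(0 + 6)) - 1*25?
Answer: 14360 + 480*I*√10 ≈ 14360.0 + 1517.9*I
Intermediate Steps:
N = 23 (N = ((4*(-2))*(-1))*(0 + 6) - 1*25 = -8*(-1)*6 - 25 = 8*6 - 25 = 48 - 25 = 23)
(√(-63 + N) + 120)² = (√(-63 + 23) + 120)² = (√(-40) + 120)² = (2*I*√10 + 120)² = (120 + 2*I*√10)²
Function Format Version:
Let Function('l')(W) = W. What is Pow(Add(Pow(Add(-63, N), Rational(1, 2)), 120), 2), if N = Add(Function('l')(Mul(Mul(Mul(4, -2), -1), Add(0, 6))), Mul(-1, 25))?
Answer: Add(14360, Mul(480, I, Pow(10, Rational(1, 2)))) ≈ Add(14360., Mul(1517.9, I))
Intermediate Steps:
N = 23 (N = Add(Mul(Mul(Mul(4, -2), -1), Add(0, 6)), Mul(-1, 25)) = Add(Mul(Mul(-8, -1), 6), -25) = Add(Mul(8, 6), -25) = Add(48, -25) = 23)
Pow(Add(Pow(Add(-63, N), Rational(1, 2)), 120), 2) = Pow(Add(Pow(Add(-63, 23), Rational(1, 2)), 120), 2) = Pow(Add(Pow(-40, Rational(1, 2)), 120), 2) = Pow(Add(Mul(2, I, Pow(10, Rational(1, 2))), 120), 2) = Pow(Add(120, Mul(2, I, Pow(10, Rational(1, 2)))), 2)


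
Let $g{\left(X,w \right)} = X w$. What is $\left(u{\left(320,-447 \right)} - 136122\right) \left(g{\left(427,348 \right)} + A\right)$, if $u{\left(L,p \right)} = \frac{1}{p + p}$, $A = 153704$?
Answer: $- \frac{18393907379350}{447} \approx -4.115 \cdot 10^{10}$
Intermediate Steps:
$u{\left(L,p \right)} = \frac{1}{2 p}$
$\left(u{\left(320,-447 \right)} - 136122\right) \left(g{\left(427,348 \right)} + A\right) = \left(\frac{1}{2 \left(-447\right)} - 136122\right) \left(427 \cdot 348 + 153704\right) = \left(\frac{1}{2} \left(- \frac{1}{447}\right) - 136122\right) \left(148596 + 153704\right) = \left(- \frac{1}{894} - 136122\right) 302300 = \left(- \frac{121693069}{894}\right) 302300 = - \frac{18393907379350}{447}$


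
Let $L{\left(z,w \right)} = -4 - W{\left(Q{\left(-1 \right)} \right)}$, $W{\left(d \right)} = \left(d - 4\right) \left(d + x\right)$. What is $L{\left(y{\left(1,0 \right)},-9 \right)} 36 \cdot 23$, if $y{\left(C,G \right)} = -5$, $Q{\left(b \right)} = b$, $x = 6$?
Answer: $17388$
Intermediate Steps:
$W{\left(d \right)} = \left(-4 + d\right) \left(6 + d\right)$ ($W{\left(d \right)} = \left(d - 4\right) \left(d + 6\right) = \left(-4 + d\right) \left(6 + d\right)$)
$L{\left(z,w \right)} = 21$ ($L{\left(z,w \right)} = -4 - \left(-24 + \left(-1\right)^{2} + 2 \left(-1\right)\right) = -4 - \left(-24 + 1 - 2\right) = -4 - -25 = -4 + 25 = 21$)
$L{\left(y{\left(1,0 \right)},-9 \right)} 36 \cdot 23 = 21 \cdot 36 \cdot 23 = 756 \cdot 23 = 17388$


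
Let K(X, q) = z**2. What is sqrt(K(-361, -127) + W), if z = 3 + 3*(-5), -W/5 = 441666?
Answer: 3*I*sqrt(245354) ≈ 1486.0*I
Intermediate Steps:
W = -2208330 (W = -5*441666 = -2208330)
z = -12 (z = 3 - 15 = -12)
K(X, q) = 144 (K(X, q) = (-12)**2 = 144)
sqrt(K(-361, -127) + W) = sqrt(144 - 2208330) = sqrt(-2208186) = 3*I*sqrt(245354)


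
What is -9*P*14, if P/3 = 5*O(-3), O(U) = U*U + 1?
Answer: -18900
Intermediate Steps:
O(U) = 1 + U**2 (O(U) = U**2 + 1 = 1 + U**2)
P = 150 (P = 3*(5*(1 + (-3)**2)) = 3*(5*(1 + 9)) = 3*(5*10) = 3*50 = 150)
-9*P*14 = -9*150*14 = -1350*14 = -18900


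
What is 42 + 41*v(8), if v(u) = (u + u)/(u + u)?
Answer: 83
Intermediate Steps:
v(u) = 1 (v(u) = (2*u)/((2*u)) = (2*u)*(1/(2*u)) = 1)
42 + 41*v(8) = 42 + 41*1 = 42 + 41 = 83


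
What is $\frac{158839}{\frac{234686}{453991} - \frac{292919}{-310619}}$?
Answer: $\frac{22399194703111931}{205880520363} \approx 1.088 \cdot 10^{5}$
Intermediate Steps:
$\frac{158839}{\frac{234686}{453991} - \frac{292919}{-310619}} = \frac{158839}{234686 \cdot \frac{1}{453991} - - \frac{292919}{310619}} = \frac{158839}{\frac{234686}{453991} + \frac{292919}{310619}} = \frac{158839}{\frac{205880520363}{141018230429}} = 158839 \cdot \frac{141018230429}{205880520363} = \frac{22399194703111931}{205880520363}$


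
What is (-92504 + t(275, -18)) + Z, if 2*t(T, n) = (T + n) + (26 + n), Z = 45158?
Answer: -94427/2 ≈ -47214.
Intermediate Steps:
t(T, n) = 13 + n + T/2 (t(T, n) = ((T + n) + (26 + n))/2 = (26 + T + 2*n)/2 = 13 + n + T/2)
(-92504 + t(275, -18)) + Z = (-92504 + (13 - 18 + (1/2)*275)) + 45158 = (-92504 + (13 - 18 + 275/2)) + 45158 = (-92504 + 265/2) + 45158 = -184743/2 + 45158 = -94427/2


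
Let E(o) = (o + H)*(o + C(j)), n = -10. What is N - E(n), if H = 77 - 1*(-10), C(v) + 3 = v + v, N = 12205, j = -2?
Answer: 13514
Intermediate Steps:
C(v) = -3 + 2*v (C(v) = -3 + (v + v) = -3 + 2*v)
H = 87 (H = 77 + 10 = 87)
E(o) = (-7 + o)*(87 + o) (E(o) = (o + 87)*(o + (-3 + 2*(-2))) = (87 + o)*(o + (-3 - 4)) = (87 + o)*(o - 7) = (87 + o)*(-7 + o) = (-7 + o)*(87 + o))
N - E(n) = 12205 - (-609 + (-10)² + 80*(-10)) = 12205 - (-609 + 100 - 800) = 12205 - 1*(-1309) = 12205 + 1309 = 13514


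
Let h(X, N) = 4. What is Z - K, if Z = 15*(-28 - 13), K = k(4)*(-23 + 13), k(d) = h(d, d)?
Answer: -575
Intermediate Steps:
k(d) = 4
K = -40 (K = 4*(-23 + 13) = 4*(-10) = -40)
Z = -615 (Z = 15*(-41) = -615)
Z - K = -615 - 1*(-40) = -615 + 40 = -575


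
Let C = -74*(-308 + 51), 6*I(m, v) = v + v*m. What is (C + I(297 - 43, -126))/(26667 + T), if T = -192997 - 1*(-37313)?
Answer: -13663/129017 ≈ -0.10590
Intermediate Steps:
T = -155684 (T = -192997 + 37313 = -155684)
I(m, v) = v/6 + m*v/6 (I(m, v) = (v + v*m)/6 = (v + m*v)/6 = v/6 + m*v/6)
C = 19018 (C = -74*(-257) = 19018)
(C + I(297 - 43, -126))/(26667 + T) = (19018 + (⅙)*(-126)*(1 + (297 - 43)))/(26667 - 155684) = (19018 + (⅙)*(-126)*(1 + 254))/(-129017) = (19018 + (⅙)*(-126)*255)*(-1/129017) = (19018 - 5355)*(-1/129017) = 13663*(-1/129017) = -13663/129017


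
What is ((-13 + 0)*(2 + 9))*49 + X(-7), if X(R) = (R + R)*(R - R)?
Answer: -7007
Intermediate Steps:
X(R) = 0 (X(R) = (2*R)*0 = 0)
((-13 + 0)*(2 + 9))*49 + X(-7) = ((-13 + 0)*(2 + 9))*49 + 0 = -13*11*49 + 0 = -143*49 + 0 = -7007 + 0 = -7007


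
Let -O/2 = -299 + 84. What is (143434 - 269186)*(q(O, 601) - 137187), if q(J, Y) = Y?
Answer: 17175962672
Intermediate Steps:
O = 430 (O = -2*(-299 + 84) = -2*(-215) = 430)
(143434 - 269186)*(q(O, 601) - 137187) = (143434 - 269186)*(601 - 137187) = -125752*(-136586) = 17175962672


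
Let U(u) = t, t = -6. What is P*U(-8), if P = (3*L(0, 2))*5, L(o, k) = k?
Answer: -180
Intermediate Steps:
U(u) = -6
P = 30 (P = (3*2)*5 = 6*5 = 30)
P*U(-8) = 30*(-6) = -180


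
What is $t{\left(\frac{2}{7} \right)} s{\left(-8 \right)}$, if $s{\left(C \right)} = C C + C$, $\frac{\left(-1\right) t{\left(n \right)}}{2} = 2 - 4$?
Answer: $224$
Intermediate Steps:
$t{\left(n \right)} = 4$ ($t{\left(n \right)} = - 2 \left(2 - 4\right) = \left(-2\right) \left(-2\right) = 4$)
$s{\left(C \right)} = C + C^{2}$ ($s{\left(C \right)} = C^{2} + C = C + C^{2}$)
$t{\left(\frac{2}{7} \right)} s{\left(-8 \right)} = 4 \left(- 8 \left(1 - 8\right)\right) = 4 \left(\left(-8\right) \left(-7\right)\right) = 4 \cdot 56 = 224$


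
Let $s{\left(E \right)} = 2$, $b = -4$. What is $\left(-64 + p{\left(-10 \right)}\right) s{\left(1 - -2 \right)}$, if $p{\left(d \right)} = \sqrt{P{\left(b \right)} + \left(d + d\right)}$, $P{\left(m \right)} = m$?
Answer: $-128 + 4 i \sqrt{6} \approx -128.0 + 9.798 i$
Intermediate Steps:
$p{\left(d \right)} = \sqrt{-4 + 2 d}$ ($p{\left(d \right)} = \sqrt{-4 + \left(d + d\right)} = \sqrt{-4 + 2 d}$)
$\left(-64 + p{\left(-10 \right)}\right) s{\left(1 - -2 \right)} = \left(-64 + \sqrt{-4 + 2 \left(-10\right)}\right) 2 = \left(-64 + \sqrt{-4 - 20}\right) 2 = \left(-64 + \sqrt{-24}\right) 2 = \left(-64 + 2 i \sqrt{6}\right) 2 = -128 + 4 i \sqrt{6}$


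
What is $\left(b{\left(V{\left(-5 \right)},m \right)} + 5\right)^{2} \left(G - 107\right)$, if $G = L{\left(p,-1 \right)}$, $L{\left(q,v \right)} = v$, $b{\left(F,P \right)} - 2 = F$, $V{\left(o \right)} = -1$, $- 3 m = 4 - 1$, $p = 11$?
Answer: $-3888$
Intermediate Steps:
$m = -1$ ($m = - \frac{4 - 1}{3} = \left(- \frac{1}{3}\right) 3 = -1$)
$b{\left(F,P \right)} = 2 + F$
$G = -1$
$\left(b{\left(V{\left(-5 \right)},m \right)} + 5\right)^{2} \left(G - 107\right) = \left(\left(2 - 1\right) + 5\right)^{2} \left(-1 - 107\right) = \left(1 + 5\right)^{2} \left(-108\right) = 6^{2} \left(-108\right) = 36 \left(-108\right) = -3888$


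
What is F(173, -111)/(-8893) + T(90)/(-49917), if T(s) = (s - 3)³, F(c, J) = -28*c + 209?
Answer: -1874900628/147970627 ≈ -12.671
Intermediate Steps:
F(c, J) = 209 - 28*c
T(s) = (-3 + s)³
F(173, -111)/(-8893) + T(90)/(-49917) = (209 - 28*173)/(-8893) + (-3 + 90)³/(-49917) = (209 - 4844)*(-1/8893) + 87³*(-1/49917) = -4635*(-1/8893) + 658503*(-1/49917) = 4635/8893 - 219501/16639 = -1874900628/147970627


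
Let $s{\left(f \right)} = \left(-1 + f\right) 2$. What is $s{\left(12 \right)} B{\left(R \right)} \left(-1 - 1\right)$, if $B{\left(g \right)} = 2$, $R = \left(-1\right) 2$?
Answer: $-88$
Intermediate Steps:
$R = -2$
$s{\left(f \right)} = -2 + 2 f$
$s{\left(12 \right)} B{\left(R \right)} \left(-1 - 1\right) = \left(-2 + 2 \cdot 12\right) 2 \left(-1 - 1\right) = \left(-2 + 24\right) 2 \left(-2\right) = 22 \left(-4\right) = -88$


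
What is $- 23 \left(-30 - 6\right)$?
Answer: $828$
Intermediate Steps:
$- 23 \left(-30 - 6\right) = \left(-23\right) \left(-36\right) = 828$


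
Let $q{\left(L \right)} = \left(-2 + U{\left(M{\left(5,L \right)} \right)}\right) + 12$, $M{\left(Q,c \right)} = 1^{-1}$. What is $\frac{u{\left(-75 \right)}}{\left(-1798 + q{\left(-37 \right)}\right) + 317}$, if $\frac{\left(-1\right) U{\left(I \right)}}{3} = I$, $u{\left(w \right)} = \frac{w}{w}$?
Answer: $- \frac{1}{1474} \approx -0.00067843$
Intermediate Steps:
$M{\left(Q,c \right)} = 1$
$u{\left(w \right)} = 1$
$U{\left(I \right)} = - 3 I$
$q{\left(L \right)} = 7$ ($q{\left(L \right)} = \left(-2 - 3\right) + 12 = -5 + 12 = 7$)
$\frac{u{\left(-75 \right)}}{\left(-1798 + q{\left(-37 \right)}\right) + 317} = 1 \frac{1}{\left(-1798 + 7\right) + 317} = 1 \frac{1}{-1791 + 317} = 1 \frac{1}{-1474} = 1 \left(- \frac{1}{1474}\right) = - \frac{1}{1474}$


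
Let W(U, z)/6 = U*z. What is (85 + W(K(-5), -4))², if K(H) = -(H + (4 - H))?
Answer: 32761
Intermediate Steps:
K(H) = -4 (K(H) = -1*4 = -4)
W(U, z) = 6*U*z (W(U, z) = 6*(U*z) = 6*U*z)
(85 + W(K(-5), -4))² = (85 + 6*(-4)*(-4))² = (85 + 96)² = 181² = 32761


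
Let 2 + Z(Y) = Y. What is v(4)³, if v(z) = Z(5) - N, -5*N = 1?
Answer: 4096/125 ≈ 32.768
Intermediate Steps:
N = -⅕ (N = -⅕*1 = -⅕ ≈ -0.20000)
Z(Y) = -2 + Y
v(z) = 16/5 (v(z) = (-2 + 5) - 1*(-⅕) = 3 + ⅕ = 16/5)
v(4)³ = (16/5)³ = 4096/125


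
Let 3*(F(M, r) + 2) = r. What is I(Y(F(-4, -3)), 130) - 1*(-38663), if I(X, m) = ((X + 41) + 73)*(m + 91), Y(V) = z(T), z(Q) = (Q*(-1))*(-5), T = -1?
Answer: 62752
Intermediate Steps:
z(Q) = 5*Q (z(Q) = -Q*(-5) = 5*Q)
F(M, r) = -2 + r/3
Y(V) = -5 (Y(V) = 5*(-1) = -5)
I(X, m) = (91 + m)*(114 + X) (I(X, m) = ((41 + X) + 73)*(91 + m) = (114 + X)*(91 + m) = (91 + m)*(114 + X))
I(Y(F(-4, -3)), 130) - 1*(-38663) = (10374 + 91*(-5) + 114*130 - 5*130) - 1*(-38663) = (10374 - 455 + 14820 - 650) + 38663 = 24089 + 38663 = 62752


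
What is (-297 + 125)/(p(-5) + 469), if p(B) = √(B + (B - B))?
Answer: -40334/109983 + 86*I*√5/109983 ≈ -0.36673 + 0.0017485*I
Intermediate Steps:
p(B) = √B (p(B) = √(B + 0) = √B)
(-297 + 125)/(p(-5) + 469) = (-297 + 125)/(√(-5) + 469) = -172/(I*√5 + 469) = -172/(469 + I*√5)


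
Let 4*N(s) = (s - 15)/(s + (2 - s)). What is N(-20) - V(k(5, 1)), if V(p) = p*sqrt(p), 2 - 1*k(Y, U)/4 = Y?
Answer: -35/8 + 24*I*sqrt(3) ≈ -4.375 + 41.569*I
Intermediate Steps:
k(Y, U) = 8 - 4*Y
V(p) = p**(3/2)
N(s) = -15/8 + s/8 (N(s) = ((s - 15)/(s + (2 - s)))/4 = ((-15 + s)/2)/4 = ((-15 + s)*(1/2))/4 = (-15/2 + s/2)/4 = -15/8 + s/8)
N(-20) - V(k(5, 1)) = (-15/8 + (1/8)*(-20)) - (8 - 4*5)**(3/2) = (-15/8 - 5/2) - (8 - 20)**(3/2) = -35/8 - (-12)**(3/2) = -35/8 - (-24)*I*sqrt(3) = -35/8 + 24*I*sqrt(3)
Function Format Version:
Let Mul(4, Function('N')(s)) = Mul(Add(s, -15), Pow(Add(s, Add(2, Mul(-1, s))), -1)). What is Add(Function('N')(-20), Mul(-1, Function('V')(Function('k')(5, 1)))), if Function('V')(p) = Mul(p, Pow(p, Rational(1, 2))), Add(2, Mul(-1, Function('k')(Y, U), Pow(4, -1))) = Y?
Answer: Add(Rational(-35, 8), Mul(24, I, Pow(3, Rational(1, 2)))) ≈ Add(-4.3750, Mul(41.569, I))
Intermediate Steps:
Function('k')(Y, U) = Add(8, Mul(-4, Y))
Function('V')(p) = Pow(p, Rational(3, 2))
Function('N')(s) = Add(Rational(-15, 8), Mul(Rational(1, 8), s)) (Function('N')(s) = Mul(Rational(1, 4), Mul(Add(s, -15), Pow(Add(s, Add(2, Mul(-1, s))), -1))) = Mul(Rational(1, 4), Mul(Add(-15, s), Pow(2, -1))) = Mul(Rational(1, 4), Mul(Add(-15, s), Rational(1, 2))) = Mul(Rational(1, 4), Add(Rational(-15, 2), Mul(Rational(1, 2), s))) = Add(Rational(-15, 8), Mul(Rational(1, 8), s)))
Add(Function('N')(-20), Mul(-1, Function('V')(Function('k')(5, 1)))) = Add(Add(Rational(-15, 8), Mul(Rational(1, 8), -20)), Mul(-1, Pow(Add(8, Mul(-4, 5)), Rational(3, 2)))) = Add(Add(Rational(-15, 8), Rational(-5, 2)), Mul(-1, Pow(Add(8, -20), Rational(3, 2)))) = Add(Rational(-35, 8), Mul(-1, Pow(-12, Rational(3, 2)))) = Add(Rational(-35, 8), Mul(-1, Mul(-24, I, Pow(3, Rational(1, 2))))) = Add(Rational(-35, 8), Mul(24, I, Pow(3, Rational(1, 2))))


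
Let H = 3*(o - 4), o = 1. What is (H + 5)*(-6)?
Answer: 24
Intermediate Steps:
H = -9 (H = 3*(1 - 4) = 3*(-3) = -9)
(H + 5)*(-6) = (-9 + 5)*(-6) = -4*(-6) = 24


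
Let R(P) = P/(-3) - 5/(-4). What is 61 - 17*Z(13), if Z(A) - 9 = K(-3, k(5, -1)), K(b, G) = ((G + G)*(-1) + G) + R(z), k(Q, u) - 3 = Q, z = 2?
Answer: 409/12 ≈ 34.083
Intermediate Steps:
R(P) = 5/4 - P/3 (R(P) = P*(-1/3) - 5*(-1/4) = -P/3 + 5/4 = 5/4 - P/3)
k(Q, u) = 3 + Q
K(b, G) = 7/12 - G (K(b, G) = ((G + G)*(-1) + G) + (5/4 - 1/3*2) = ((2*G)*(-1) + G) + (5/4 - 2/3) = (-2*G + G) + 7/12 = -G + 7/12 = 7/12 - G)
Z(A) = 19/12 (Z(A) = 9 + (7/12 - (3 + 5)) = 9 + (7/12 - 1*8) = 9 + (7/12 - 8) = 9 - 89/12 = 19/12)
61 - 17*Z(13) = 61 - 17*19/12 = 61 - 323/12 = 409/12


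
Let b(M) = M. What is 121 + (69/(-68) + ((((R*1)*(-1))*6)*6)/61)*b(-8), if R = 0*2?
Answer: 2195/17 ≈ 129.12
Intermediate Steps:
R = 0
121 + (69/(-68) + ((((R*1)*(-1))*6)*6)/61)*b(-8) = 121 + (69/(-68) + ((((0*1)*(-1))*6)*6)/61)*(-8) = 121 + (69*(-1/68) + (((0*(-1))*6)*6)*(1/61))*(-8) = 121 + (-69/68 + ((0*6)*6)*(1/61))*(-8) = 121 + (-69/68 + (0*6)*(1/61))*(-8) = 121 + (-69/68 + 0*(1/61))*(-8) = 121 + (-69/68 + 0)*(-8) = 121 - 69/68*(-8) = 121 + 138/17 = 2195/17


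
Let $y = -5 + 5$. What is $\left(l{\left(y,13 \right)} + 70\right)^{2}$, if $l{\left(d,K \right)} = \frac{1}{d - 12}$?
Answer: $\frac{703921}{144} \approx 4888.3$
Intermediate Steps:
$y = 0$
$l{\left(d,K \right)} = \frac{1}{-12 + d}$
$\left(l{\left(y,13 \right)} + 70\right)^{2} = \left(\frac{1}{-12 + 0} + 70\right)^{2} = \left(\frac{1}{-12} + 70\right)^{2} = \left(- \frac{1}{12} + 70\right)^{2} = \left(\frac{839}{12}\right)^{2} = \frac{703921}{144}$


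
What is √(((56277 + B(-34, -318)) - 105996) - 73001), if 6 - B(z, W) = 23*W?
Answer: 10*I*√1154 ≈ 339.71*I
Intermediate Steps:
B(z, W) = 6 - 23*W
√(((56277 + B(-34, -318)) - 105996) - 73001) = √(((56277 + (6 - 23*(-318))) - 105996) - 73001) = √(((56277 + (6 + 7314)) - 105996) - 73001) = √(((56277 + 7320) - 105996) - 73001) = √((63597 - 105996) - 73001) = √(-42399 - 73001) = √(-115400) = 10*I*√1154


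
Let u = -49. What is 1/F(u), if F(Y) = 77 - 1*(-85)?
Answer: 1/162 ≈ 0.0061728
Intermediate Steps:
F(Y) = 162 (F(Y) = 77 + 85 = 162)
1/F(u) = 1/162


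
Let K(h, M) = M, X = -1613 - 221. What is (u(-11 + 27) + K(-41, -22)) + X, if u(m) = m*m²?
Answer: 2240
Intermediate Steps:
X = -1834
u(m) = m³
(u(-11 + 27) + K(-41, -22)) + X = ((-11 + 27)³ - 22) - 1834 = (16³ - 22) - 1834 = (4096 - 22) - 1834 = 4074 - 1834 = 2240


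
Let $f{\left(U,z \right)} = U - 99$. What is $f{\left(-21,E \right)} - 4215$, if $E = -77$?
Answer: $-4335$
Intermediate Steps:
$f{\left(U,z \right)} = -99 + U$
$f{\left(-21,E \right)} - 4215 = \left(-99 - 21\right) - 4215 = -120 - 4215 = -4335$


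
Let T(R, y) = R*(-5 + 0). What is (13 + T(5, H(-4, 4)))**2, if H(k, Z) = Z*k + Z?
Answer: 144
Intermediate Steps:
H(k, Z) = Z + Z*k
T(R, y) = -5*R (T(R, y) = R*(-5) = -5*R)
(13 + T(5, H(-4, 4)))**2 = (13 - 5*5)**2 = (13 - 25)**2 = (-12)**2 = 144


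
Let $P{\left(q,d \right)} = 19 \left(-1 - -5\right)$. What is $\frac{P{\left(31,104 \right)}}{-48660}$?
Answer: $- \frac{19}{12165} \approx -0.0015619$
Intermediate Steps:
$P{\left(q,d \right)} = 76$ ($P{\left(q,d \right)} = 19 \left(-1 + 5\right) = 19 \cdot 4 = 76$)
$\frac{P{\left(31,104 \right)}}{-48660} = \frac{76}{-48660} = 76 \left(- \frac{1}{48660}\right) = - \frac{19}{12165}$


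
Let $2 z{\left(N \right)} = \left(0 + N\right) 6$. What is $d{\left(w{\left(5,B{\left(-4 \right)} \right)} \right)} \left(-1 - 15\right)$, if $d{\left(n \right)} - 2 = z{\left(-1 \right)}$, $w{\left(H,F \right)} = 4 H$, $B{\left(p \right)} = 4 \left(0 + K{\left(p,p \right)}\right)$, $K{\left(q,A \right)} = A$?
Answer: $16$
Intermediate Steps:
$z{\left(N \right)} = 3 N$ ($z{\left(N \right)} = \frac{\left(0 + N\right) 6}{2} = \frac{N 6}{2} = \frac{6 N}{2} = 3 N$)
$B{\left(p \right)} = 4 p$ ($B{\left(p \right)} = 4 \left(0 + p\right) = 4 p$)
$d{\left(n \right)} = -1$ ($d{\left(n \right)} = 2 + 3 \left(-1\right) = 2 - 3 = -1$)
$d{\left(w{\left(5,B{\left(-4 \right)} \right)} \right)} \left(-1 - 15\right) = - (-1 - 15) = \left(-1\right) \left(-16\right) = 16$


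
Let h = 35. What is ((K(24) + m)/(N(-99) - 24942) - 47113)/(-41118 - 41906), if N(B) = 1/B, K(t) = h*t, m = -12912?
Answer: 116333004139/205007759216 ≈ 0.56746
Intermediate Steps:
K(t) = 35*t
((K(24) + m)/(N(-99) - 24942) - 47113)/(-41118 - 41906) = ((35*24 - 12912)/(1/(-99) - 24942) - 47113)/(-41118 - 41906) = ((840 - 12912)/(-1/99 - 24942) - 47113)/(-83024) = (-12072/(-2469259/99) - 47113)*(-1/83024) = (-12072*(-99/2469259) - 47113)*(-1/83024) = (1195128/2469259 - 47113)*(-1/83024) = -116333004139/2469259*(-1/83024) = 116333004139/205007759216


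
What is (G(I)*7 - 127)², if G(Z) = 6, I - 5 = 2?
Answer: 7225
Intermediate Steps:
I = 7 (I = 5 + 2 = 7)
(G(I)*7 - 127)² = (6*7 - 127)² = (42 - 127)² = (-85)² = 7225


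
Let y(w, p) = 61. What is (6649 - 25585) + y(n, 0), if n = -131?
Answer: -18875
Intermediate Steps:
(6649 - 25585) + y(n, 0) = (6649 - 25585) + 61 = -18936 + 61 = -18875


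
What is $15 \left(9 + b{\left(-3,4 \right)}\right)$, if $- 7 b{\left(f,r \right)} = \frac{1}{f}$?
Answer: $\frac{950}{7} \approx 135.71$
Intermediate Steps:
$b{\left(f,r \right)} = - \frac{1}{7 f}$
$15 \left(9 + b{\left(-3,4 \right)}\right) = 15 \left(9 - \frac{1}{7 \left(-3\right)}\right) = 15 \left(9 - - \frac{1}{21}\right) = 15 \left(9 + \frac{1}{21}\right) = 15 \cdot \frac{190}{21} = \frac{950}{7}$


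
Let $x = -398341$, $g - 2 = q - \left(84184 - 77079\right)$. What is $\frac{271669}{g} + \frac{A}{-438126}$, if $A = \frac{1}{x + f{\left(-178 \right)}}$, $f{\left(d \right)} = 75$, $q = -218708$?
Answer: $- \frac{47403711129896393}{39401917090297476} \approx -1.2031$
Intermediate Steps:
$g = -225811$ ($g = 2 - \left(302892 - 77079\right) = 2 - 225813 = -225811$)
$A = - \frac{1}{398266}$ ($A = \frac{1}{-398341 + 75} = \frac{1}{-398266} = - \frac{1}{398266} \approx -2.5109 \cdot 10^{-6}$)
$\frac{271669}{g} + \frac{A}{-438126} = \frac{271669}{-225811} - \frac{1}{398266 \left(-438126\right)} = 271669 \left(- \frac{1}{225811}\right) - - \frac{1}{174490689516} = - \frac{271669}{225811} + \frac{1}{174490689516} = - \frac{47403711129896393}{39401917090297476}$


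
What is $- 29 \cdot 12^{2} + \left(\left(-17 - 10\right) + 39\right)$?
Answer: $-4164$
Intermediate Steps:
$- 29 \cdot 12^{2} + \left(\left(-17 - 10\right) + 39\right) = \left(-29\right) 144 + \left(\left(-17 - 10\right) + 39\right) = -4176 + \left(-27 + 39\right) = -4176 + 12 = -4164$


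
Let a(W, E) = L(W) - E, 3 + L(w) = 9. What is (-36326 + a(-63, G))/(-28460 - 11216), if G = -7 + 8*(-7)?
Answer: 2789/3052 ≈ 0.91383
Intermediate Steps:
L(w) = 6 (L(w) = -3 + 9 = 6)
G = -63 (G = -7 - 56 = -63)
a(W, E) = 6 - E
(-36326 + a(-63, G))/(-28460 - 11216) = (-36326 + (6 - 1*(-63)))/(-28460 - 11216) = (-36326 + (6 + 63))/(-39676) = (-36326 + 69)*(-1/39676) = -36257*(-1/39676) = 2789/3052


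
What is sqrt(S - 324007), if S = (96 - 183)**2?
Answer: I*sqrt(316438) ≈ 562.53*I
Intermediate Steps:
S = 7569 (S = (-87)**2 = 7569)
sqrt(S - 324007) = sqrt(7569 - 324007) = sqrt(-316438) = I*sqrt(316438)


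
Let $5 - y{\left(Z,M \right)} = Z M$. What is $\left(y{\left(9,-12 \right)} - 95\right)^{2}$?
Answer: $324$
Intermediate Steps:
$y{\left(Z,M \right)} = 5 - M Z$ ($y{\left(Z,M \right)} = 5 - Z M = 5 - M Z$)
$\left(y{\left(9,-12 \right)} - 95\right)^{2} = \left(\left(5 - \left(-12\right) 9\right) - 95\right)^{2} = \left(\left(5 + 108\right) - 95\right)^{2} = \left(113 - 95\right)^{2} = 18^{2} = 324$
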